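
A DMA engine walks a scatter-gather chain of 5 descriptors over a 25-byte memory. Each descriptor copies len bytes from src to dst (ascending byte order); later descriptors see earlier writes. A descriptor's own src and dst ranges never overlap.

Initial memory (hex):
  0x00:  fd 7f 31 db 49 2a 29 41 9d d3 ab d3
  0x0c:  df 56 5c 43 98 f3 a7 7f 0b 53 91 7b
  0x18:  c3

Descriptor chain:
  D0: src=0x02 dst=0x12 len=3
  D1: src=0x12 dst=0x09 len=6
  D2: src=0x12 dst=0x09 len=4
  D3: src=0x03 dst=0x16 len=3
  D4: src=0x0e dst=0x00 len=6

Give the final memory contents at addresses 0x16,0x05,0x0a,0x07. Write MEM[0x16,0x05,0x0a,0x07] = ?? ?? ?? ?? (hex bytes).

MEM[0x16,0x05,0x0a,0x07] = db db db 41

  after D0: wrote 3B at 0x12 = 31db49
  after D1: wrote 6B at 0x09 = 31db4953917b
  after D2: wrote 4B at 0x09 = 31db4953
  after D3: wrote 3B at 0x16 = db492a
  after D4: wrote 6B at 0x00 = 7b4398f331db
query mem[0x16]=0xdb, mem[0x05]=0xdb, mem[0x0a]=0xdb, mem[0x07]=0x41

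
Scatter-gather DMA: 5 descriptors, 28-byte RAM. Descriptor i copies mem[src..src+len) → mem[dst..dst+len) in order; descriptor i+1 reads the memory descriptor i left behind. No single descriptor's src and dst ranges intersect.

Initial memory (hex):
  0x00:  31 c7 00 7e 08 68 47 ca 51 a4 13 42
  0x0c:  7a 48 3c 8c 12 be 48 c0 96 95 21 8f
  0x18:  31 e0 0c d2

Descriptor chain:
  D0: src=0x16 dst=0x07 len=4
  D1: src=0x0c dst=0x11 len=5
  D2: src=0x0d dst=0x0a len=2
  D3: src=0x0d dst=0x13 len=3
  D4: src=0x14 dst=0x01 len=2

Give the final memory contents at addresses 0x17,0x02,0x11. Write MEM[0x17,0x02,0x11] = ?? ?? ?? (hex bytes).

MEM[0x17,0x02,0x11] = 8f 8c 7a

D0: mem[0x07..0x0a] <- [21 8f 31 e0]
D1: mem[0x11..0x15] <- [7a 48 3c 8c 12]
D2: mem[0x0a..0x0b] <- [48 3c]
D3: mem[0x13..0x15] <- [48 3c 8c]
D4: mem[0x01..0x02] <- [3c 8c]
query mem[0x17]=0x8f, mem[0x02]=0x8c, mem[0x11]=0x7a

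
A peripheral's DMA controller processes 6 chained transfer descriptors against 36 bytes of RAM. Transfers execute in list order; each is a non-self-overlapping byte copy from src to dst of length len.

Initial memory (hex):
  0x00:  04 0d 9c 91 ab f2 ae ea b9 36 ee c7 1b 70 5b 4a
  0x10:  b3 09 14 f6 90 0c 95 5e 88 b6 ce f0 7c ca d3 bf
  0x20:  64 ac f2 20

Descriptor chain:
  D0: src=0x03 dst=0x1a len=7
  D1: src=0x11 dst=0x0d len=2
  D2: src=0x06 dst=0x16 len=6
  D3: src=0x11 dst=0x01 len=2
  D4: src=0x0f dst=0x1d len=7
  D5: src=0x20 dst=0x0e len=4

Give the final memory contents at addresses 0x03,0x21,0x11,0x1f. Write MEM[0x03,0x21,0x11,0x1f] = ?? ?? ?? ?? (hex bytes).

MEM[0x03,0x21,0x11,0x1f] = 91 f6 0c 09

  after D0: wrote 7B at 0x1a = 91abf2aeeab936
  after D1: wrote 2B at 0x0d = 0914
  after D2: wrote 6B at 0x16 = aeeab936eec7
  after D3: wrote 2B at 0x01 = 0914
  after D4: wrote 7B at 0x1d = 4ab30914f6900c
  after D5: wrote 4B at 0x0e = 14f6900c
query mem[0x03]=0x91, mem[0x21]=0xf6, mem[0x11]=0x0c, mem[0x1f]=0x09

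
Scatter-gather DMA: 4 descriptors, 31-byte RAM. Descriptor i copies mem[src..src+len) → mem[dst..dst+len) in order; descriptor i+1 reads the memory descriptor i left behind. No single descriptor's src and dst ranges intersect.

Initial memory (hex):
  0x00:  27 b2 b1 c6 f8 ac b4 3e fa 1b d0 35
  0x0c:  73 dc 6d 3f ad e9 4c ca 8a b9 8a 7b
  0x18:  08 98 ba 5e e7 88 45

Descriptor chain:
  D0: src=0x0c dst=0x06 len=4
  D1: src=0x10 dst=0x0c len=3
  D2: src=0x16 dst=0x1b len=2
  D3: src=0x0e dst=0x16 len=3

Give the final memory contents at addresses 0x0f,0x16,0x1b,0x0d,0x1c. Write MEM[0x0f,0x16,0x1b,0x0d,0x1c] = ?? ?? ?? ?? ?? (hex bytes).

[0] 0x0c->0x06 len=4 : 73 dc 6d 3f
[1] 0x10->0x0c len=3 : ad e9 4c
[2] 0x16->0x1b len=2 : 8a 7b
[3] 0x0e->0x16 len=3 : 4c 3f ad
query mem[0x0f]=0x3f, mem[0x16]=0x4c, mem[0x1b]=0x8a, mem[0x0d]=0xe9, mem[0x1c]=0x7b

MEM[0x0f,0x16,0x1b,0x0d,0x1c] = 3f 4c 8a e9 7b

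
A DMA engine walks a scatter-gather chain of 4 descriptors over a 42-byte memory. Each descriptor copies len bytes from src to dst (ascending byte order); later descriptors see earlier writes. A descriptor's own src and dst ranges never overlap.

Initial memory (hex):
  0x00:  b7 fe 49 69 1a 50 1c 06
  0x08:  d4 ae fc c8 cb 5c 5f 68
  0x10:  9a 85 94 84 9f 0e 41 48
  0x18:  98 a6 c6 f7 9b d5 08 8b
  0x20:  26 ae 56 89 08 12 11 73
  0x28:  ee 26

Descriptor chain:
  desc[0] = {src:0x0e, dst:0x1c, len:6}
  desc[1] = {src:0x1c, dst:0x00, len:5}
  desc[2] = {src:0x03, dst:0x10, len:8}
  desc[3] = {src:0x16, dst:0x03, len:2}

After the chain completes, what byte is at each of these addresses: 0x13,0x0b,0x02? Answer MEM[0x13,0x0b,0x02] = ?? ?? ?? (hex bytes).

MEM[0x13,0x0b,0x02] = 1c c8 9a

#0 dst[0x1c+6] := {0x5f,0x68,0x9a,0x85,0x94,0x84}
#1 dst[0x00+5] := {0x5f,0x68,0x9a,0x85,0x94}
#2 dst[0x10+8] := {0x85,0x94,0x50,0x1c,0x06,0xd4,0xae,0xfc}
#3 dst[0x03+2] := {0xae,0xfc}
query mem[0x13]=0x1c, mem[0x0b]=0xc8, mem[0x02]=0x9a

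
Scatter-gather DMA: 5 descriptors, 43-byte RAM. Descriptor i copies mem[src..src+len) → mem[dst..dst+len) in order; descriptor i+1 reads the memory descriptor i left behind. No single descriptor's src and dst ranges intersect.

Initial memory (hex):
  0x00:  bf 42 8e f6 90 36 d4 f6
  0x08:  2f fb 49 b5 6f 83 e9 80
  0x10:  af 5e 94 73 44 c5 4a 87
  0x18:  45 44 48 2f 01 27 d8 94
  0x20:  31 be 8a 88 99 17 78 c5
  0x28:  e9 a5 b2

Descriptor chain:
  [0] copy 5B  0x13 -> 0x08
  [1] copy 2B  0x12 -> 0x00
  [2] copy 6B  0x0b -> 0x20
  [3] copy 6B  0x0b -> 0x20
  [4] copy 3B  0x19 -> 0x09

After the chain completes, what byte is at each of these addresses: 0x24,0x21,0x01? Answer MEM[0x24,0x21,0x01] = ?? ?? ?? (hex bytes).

MEM[0x24,0x21,0x01] = 80 87 73

D0: mem[0x08..0x0c] <- [73 44 c5 4a 87]
D1: mem[0x00..0x01] <- [94 73]
D2: mem[0x20..0x25] <- [4a 87 83 e9 80 af]
D3: mem[0x20..0x25] <- [4a 87 83 e9 80 af]
D4: mem[0x09..0x0b] <- [44 48 2f]
query mem[0x24]=0x80, mem[0x21]=0x87, mem[0x01]=0x73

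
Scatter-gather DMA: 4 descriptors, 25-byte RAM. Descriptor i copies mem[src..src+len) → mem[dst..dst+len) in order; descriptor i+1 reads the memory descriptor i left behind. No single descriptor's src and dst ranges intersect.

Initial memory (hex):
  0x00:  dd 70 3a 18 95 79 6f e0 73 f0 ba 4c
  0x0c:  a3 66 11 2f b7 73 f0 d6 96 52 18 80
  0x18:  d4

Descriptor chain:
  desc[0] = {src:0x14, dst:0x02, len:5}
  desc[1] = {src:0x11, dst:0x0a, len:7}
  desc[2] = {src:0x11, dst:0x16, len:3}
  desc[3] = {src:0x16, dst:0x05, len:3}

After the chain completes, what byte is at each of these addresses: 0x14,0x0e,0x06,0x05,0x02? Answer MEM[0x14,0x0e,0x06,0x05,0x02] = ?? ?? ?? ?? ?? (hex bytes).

D0: mem[0x02..0x06] <- [96 52 18 80 d4]
D1: mem[0x0a..0x10] <- [73 f0 d6 96 52 18 80]
D2: mem[0x16..0x18] <- [73 f0 d6]
D3: mem[0x05..0x07] <- [73 f0 d6]
query mem[0x14]=0x96, mem[0x0e]=0x52, mem[0x06]=0xf0, mem[0x05]=0x73, mem[0x02]=0x96

MEM[0x14,0x0e,0x06,0x05,0x02] = 96 52 f0 73 96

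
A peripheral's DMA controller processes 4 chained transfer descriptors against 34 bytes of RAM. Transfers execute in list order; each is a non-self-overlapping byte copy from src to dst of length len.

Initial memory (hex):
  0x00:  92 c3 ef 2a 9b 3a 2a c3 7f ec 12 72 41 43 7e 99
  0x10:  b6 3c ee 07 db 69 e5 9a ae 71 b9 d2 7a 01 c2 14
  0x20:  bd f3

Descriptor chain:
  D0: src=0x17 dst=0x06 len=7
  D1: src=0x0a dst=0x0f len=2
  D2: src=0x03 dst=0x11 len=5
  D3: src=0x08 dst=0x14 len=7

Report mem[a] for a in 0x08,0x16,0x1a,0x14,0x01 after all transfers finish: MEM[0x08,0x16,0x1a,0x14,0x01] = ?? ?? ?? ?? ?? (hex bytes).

MEM[0x08,0x16,0x1a,0x14,0x01] = 71 d2 7e 71 c3

#0 dst[0x06+7] := {0x9a,0xae,0x71,0xb9,0xd2,0x7a,0x01}
#1 dst[0x0f+2] := {0xd2,0x7a}
#2 dst[0x11+5] := {0x2a,0x9b,0x3a,0x9a,0xae}
#3 dst[0x14+7] := {0x71,0xb9,0xd2,0x7a,0x01,0x43,0x7e}
query mem[0x08]=0x71, mem[0x16]=0xd2, mem[0x1a]=0x7e, mem[0x14]=0x71, mem[0x01]=0xc3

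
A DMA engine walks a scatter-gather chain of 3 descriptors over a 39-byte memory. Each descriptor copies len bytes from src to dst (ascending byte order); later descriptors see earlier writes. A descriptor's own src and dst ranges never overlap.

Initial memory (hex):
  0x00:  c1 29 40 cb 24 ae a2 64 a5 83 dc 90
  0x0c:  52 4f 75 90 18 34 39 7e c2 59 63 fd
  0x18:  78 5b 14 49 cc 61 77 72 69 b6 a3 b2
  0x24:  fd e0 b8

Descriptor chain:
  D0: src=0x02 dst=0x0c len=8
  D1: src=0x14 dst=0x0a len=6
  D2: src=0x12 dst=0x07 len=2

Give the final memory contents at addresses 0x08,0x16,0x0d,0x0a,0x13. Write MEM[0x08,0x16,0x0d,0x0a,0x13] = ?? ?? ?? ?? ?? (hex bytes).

MEM[0x08,0x16,0x0d,0x0a,0x13] = 83 63 fd c2 83

[0] 0x02->0x0c len=8 : 40 cb 24 ae a2 64 a5 83
[1] 0x14->0x0a len=6 : c2 59 63 fd 78 5b
[2] 0x12->0x07 len=2 : a5 83
query mem[0x08]=0x83, mem[0x16]=0x63, mem[0x0d]=0xfd, mem[0x0a]=0xc2, mem[0x13]=0x83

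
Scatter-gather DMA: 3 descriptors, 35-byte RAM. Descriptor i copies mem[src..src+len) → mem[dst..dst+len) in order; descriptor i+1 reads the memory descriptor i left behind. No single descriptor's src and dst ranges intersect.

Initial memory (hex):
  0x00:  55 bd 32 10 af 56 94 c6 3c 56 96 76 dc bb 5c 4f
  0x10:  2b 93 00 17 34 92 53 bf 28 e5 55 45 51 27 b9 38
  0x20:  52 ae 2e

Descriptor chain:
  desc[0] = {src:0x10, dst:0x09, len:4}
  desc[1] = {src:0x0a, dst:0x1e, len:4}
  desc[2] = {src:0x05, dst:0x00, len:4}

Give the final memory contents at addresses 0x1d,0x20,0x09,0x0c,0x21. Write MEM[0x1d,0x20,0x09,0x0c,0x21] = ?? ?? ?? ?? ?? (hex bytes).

MEM[0x1d,0x20,0x09,0x0c,0x21] = 27 17 2b 17 bb

D0: mem[0x09..0x0c] <- [2b 93 00 17]
D1: mem[0x1e..0x21] <- [93 00 17 bb]
D2: mem[0x00..0x03] <- [56 94 c6 3c]
query mem[0x1d]=0x27, mem[0x20]=0x17, mem[0x09]=0x2b, mem[0x0c]=0x17, mem[0x21]=0xbb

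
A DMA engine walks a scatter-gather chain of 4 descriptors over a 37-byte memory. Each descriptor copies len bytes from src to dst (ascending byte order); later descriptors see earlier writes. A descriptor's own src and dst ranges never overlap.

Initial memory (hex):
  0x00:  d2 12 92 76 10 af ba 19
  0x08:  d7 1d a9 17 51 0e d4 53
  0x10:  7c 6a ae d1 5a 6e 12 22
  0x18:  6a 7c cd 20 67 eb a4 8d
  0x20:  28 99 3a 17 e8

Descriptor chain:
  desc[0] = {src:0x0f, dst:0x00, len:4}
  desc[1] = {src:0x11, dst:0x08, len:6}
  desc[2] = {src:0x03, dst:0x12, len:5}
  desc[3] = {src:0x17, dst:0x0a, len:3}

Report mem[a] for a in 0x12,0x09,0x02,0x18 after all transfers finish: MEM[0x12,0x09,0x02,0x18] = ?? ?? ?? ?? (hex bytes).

MEM[0x12,0x09,0x02,0x18] = ae ae 6a 6a

#0 dst[0x00+4] := {0x53,0x7c,0x6a,0xae}
#1 dst[0x08+6] := {0x6a,0xae,0xd1,0x5a,0x6e,0x12}
#2 dst[0x12+5] := {0xae,0x10,0xaf,0xba,0x19}
#3 dst[0x0a+3] := {0x22,0x6a,0x7c}
query mem[0x12]=0xae, mem[0x09]=0xae, mem[0x02]=0x6a, mem[0x18]=0x6a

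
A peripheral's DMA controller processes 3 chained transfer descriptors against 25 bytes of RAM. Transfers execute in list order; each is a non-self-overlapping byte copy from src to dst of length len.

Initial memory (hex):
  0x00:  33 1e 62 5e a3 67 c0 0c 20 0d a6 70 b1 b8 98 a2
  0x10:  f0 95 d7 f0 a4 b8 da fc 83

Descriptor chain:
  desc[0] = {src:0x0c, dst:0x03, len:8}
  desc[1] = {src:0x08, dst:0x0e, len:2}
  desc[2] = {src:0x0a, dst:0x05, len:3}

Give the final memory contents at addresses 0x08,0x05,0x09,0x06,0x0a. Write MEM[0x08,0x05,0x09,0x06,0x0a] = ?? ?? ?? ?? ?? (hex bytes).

  after D0: wrote 8B at 0x03 = b1b898a2f095d7f0
  after D1: wrote 2B at 0x0e = 95d7
  after D2: wrote 3B at 0x05 = f070b1
query mem[0x08]=0x95, mem[0x05]=0xf0, mem[0x09]=0xd7, mem[0x06]=0x70, mem[0x0a]=0xf0

MEM[0x08,0x05,0x09,0x06,0x0a] = 95 f0 d7 70 f0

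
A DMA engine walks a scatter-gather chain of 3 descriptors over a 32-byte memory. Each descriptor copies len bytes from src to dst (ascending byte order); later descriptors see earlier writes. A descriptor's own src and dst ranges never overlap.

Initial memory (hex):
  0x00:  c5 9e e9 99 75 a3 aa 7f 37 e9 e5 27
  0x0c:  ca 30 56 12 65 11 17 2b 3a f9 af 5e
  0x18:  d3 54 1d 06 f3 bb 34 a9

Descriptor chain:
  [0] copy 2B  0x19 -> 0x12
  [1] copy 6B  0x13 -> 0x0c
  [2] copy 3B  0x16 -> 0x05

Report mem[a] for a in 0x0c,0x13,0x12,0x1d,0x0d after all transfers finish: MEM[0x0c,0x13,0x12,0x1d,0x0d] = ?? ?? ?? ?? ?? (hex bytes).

MEM[0x0c,0x13,0x12,0x1d,0x0d] = 1d 1d 54 bb 3a

D0: mem[0x12..0x13] <- [54 1d]
D1: mem[0x0c..0x11] <- [1d 3a f9 af 5e d3]
D2: mem[0x05..0x07] <- [af 5e d3]
query mem[0x0c]=0x1d, mem[0x13]=0x1d, mem[0x12]=0x54, mem[0x1d]=0xbb, mem[0x0d]=0x3a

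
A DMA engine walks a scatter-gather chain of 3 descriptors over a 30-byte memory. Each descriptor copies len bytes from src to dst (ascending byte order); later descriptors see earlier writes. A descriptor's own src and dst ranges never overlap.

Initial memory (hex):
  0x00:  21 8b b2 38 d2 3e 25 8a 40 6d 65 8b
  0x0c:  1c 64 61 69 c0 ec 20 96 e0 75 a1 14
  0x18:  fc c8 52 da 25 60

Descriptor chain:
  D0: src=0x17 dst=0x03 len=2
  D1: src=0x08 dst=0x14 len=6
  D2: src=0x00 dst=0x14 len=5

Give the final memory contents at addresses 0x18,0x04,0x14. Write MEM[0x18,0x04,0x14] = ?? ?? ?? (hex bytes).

MEM[0x18,0x04,0x14] = fc fc 21

[0] 0x17->0x03 len=2 : 14 fc
[1] 0x08->0x14 len=6 : 40 6d 65 8b 1c 64
[2] 0x00->0x14 len=5 : 21 8b b2 14 fc
query mem[0x18]=0xfc, mem[0x04]=0xfc, mem[0x14]=0x21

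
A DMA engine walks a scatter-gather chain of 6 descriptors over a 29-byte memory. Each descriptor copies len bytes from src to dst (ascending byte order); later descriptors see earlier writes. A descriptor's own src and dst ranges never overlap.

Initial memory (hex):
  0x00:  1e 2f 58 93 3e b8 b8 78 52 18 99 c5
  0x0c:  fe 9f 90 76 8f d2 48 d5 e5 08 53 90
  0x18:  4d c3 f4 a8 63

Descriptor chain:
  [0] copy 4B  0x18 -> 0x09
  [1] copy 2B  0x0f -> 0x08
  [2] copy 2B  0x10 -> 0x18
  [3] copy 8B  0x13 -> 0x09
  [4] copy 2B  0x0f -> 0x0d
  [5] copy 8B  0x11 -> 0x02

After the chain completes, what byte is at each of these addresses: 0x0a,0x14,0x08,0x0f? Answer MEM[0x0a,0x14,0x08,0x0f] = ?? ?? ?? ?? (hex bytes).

MEM[0x0a,0x14,0x08,0x0f] = e5 e5 90 d2

  after D0: wrote 4B at 0x09 = 4dc3f4a8
  after D1: wrote 2B at 0x08 = 768f
  after D2: wrote 2B at 0x18 = 8fd2
  after D3: wrote 8B at 0x09 = d5e50853908fd2f4
  after D4: wrote 2B at 0x0d = d2f4
  after D5: wrote 8B at 0x02 = d248d5e50853908f
query mem[0x0a]=0xe5, mem[0x14]=0xe5, mem[0x08]=0x90, mem[0x0f]=0xd2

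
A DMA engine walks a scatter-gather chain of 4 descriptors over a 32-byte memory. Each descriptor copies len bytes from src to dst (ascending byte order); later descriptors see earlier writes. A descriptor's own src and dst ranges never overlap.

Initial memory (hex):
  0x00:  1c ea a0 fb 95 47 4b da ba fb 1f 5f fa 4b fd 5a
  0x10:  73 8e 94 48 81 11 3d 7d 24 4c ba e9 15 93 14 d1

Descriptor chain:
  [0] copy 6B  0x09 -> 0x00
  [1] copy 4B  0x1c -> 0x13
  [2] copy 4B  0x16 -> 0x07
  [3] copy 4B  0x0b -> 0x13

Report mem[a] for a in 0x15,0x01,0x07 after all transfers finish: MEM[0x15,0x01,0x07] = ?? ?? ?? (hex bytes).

D0: mem[0x00..0x05] <- [fb 1f 5f fa 4b fd]
D1: mem[0x13..0x16] <- [15 93 14 d1]
D2: mem[0x07..0x0a] <- [d1 7d 24 4c]
D3: mem[0x13..0x16] <- [5f fa 4b fd]
query mem[0x15]=0x4b, mem[0x01]=0x1f, mem[0x07]=0xd1

MEM[0x15,0x01,0x07] = 4b 1f d1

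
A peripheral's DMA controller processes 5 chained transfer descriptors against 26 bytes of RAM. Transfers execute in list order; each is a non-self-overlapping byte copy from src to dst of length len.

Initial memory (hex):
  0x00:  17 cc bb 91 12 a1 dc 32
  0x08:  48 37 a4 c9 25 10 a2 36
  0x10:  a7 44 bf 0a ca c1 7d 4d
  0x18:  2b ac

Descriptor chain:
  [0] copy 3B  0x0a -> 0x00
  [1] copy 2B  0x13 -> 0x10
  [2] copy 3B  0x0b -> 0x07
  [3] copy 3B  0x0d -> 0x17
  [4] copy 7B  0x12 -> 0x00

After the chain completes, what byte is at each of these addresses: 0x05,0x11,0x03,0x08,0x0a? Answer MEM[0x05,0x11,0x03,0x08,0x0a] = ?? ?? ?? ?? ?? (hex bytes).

MEM[0x05,0x11,0x03,0x08,0x0a] = 10 ca c1 25 a4

  after D0: wrote 3B at 0x00 = a4c925
  after D1: wrote 2B at 0x10 = 0aca
  after D2: wrote 3B at 0x07 = c92510
  after D3: wrote 3B at 0x17 = 10a236
  after D4: wrote 7B at 0x00 = bf0acac17d10a2
query mem[0x05]=0x10, mem[0x11]=0xca, mem[0x03]=0xc1, mem[0x08]=0x25, mem[0x0a]=0xa4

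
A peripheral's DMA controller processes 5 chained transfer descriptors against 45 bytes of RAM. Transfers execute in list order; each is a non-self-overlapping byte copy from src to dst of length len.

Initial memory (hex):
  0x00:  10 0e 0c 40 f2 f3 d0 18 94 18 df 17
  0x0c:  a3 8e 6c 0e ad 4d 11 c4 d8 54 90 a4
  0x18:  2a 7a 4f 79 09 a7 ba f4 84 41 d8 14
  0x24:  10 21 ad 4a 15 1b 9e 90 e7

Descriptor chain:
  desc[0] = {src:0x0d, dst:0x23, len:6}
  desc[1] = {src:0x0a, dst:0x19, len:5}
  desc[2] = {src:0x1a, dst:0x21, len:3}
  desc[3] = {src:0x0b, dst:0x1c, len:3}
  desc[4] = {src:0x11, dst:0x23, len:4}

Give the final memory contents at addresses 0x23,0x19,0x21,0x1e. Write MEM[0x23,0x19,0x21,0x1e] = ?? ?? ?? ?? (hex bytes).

MEM[0x23,0x19,0x21,0x1e] = 4d df 17 8e

#0 dst[0x23+6] := {0x8e,0x6c,0x0e,0xad,0x4d,0x11}
#1 dst[0x19+5] := {0xdf,0x17,0xa3,0x8e,0x6c}
#2 dst[0x21+3] := {0x17,0xa3,0x8e}
#3 dst[0x1c+3] := {0x17,0xa3,0x8e}
#4 dst[0x23+4] := {0x4d,0x11,0xc4,0xd8}
query mem[0x23]=0x4d, mem[0x19]=0xdf, mem[0x21]=0x17, mem[0x1e]=0x8e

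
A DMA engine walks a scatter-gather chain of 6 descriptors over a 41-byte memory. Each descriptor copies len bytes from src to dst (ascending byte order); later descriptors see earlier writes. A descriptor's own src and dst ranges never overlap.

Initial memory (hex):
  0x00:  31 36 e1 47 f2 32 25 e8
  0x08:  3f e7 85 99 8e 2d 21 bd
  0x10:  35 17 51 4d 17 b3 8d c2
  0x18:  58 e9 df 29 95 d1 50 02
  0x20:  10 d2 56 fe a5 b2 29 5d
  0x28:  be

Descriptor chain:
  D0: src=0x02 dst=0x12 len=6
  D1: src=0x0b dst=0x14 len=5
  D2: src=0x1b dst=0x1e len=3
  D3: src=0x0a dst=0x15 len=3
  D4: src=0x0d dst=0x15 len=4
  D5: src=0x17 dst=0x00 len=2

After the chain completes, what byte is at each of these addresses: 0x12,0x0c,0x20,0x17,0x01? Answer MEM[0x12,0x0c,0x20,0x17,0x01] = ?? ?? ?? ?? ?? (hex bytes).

D0: mem[0x12..0x17] <- [e1 47 f2 32 25 e8]
D1: mem[0x14..0x18] <- [99 8e 2d 21 bd]
D2: mem[0x1e..0x20] <- [29 95 d1]
D3: mem[0x15..0x17] <- [85 99 8e]
D4: mem[0x15..0x18] <- [2d 21 bd 35]
D5: mem[0x00..0x01] <- [bd 35]
query mem[0x12]=0xe1, mem[0x0c]=0x8e, mem[0x20]=0xd1, mem[0x17]=0xbd, mem[0x01]=0x35

MEM[0x12,0x0c,0x20,0x17,0x01] = e1 8e d1 bd 35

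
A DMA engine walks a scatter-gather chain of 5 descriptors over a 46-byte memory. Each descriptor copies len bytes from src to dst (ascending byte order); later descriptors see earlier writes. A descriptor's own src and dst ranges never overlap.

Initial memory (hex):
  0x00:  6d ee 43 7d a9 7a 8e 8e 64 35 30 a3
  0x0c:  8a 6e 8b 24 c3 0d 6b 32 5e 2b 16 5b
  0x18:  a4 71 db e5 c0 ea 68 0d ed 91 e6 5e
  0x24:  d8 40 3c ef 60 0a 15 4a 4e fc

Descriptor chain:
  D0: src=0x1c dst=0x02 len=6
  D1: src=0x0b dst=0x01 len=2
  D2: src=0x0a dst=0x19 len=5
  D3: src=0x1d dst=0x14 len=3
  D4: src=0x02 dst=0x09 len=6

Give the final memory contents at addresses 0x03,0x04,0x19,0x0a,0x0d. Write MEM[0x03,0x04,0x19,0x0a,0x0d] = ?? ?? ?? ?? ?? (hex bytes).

#0 dst[0x02+6] := {0xc0,0xea,0x68,0x0d,0xed,0x91}
#1 dst[0x01+2] := {0xa3,0x8a}
#2 dst[0x19+5] := {0x30,0xa3,0x8a,0x6e,0x8b}
#3 dst[0x14+3] := {0x8b,0x68,0x0d}
#4 dst[0x09+6] := {0x8a,0xea,0x68,0x0d,0xed,0x91}
query mem[0x03]=0xea, mem[0x04]=0x68, mem[0x19]=0x30, mem[0x0a]=0xea, mem[0x0d]=0xed

MEM[0x03,0x04,0x19,0x0a,0x0d] = ea 68 30 ea ed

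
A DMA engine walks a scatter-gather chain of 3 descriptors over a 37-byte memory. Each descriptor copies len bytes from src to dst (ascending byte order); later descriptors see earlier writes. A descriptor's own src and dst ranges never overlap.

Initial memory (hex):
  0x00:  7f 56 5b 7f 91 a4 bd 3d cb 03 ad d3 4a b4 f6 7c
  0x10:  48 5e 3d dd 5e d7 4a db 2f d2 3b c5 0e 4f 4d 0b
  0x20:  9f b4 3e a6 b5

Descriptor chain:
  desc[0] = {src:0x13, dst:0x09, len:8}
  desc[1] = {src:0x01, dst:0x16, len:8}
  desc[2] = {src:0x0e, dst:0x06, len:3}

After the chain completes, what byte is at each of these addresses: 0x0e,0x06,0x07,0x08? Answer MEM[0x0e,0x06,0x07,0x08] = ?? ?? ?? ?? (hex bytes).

D0: mem[0x09..0x10] <- [dd 5e d7 4a db 2f d2 3b]
D1: mem[0x16..0x1d] <- [56 5b 7f 91 a4 bd 3d cb]
D2: mem[0x06..0x08] <- [2f d2 3b]
query mem[0x0e]=0x2f, mem[0x06]=0x2f, mem[0x07]=0xd2, mem[0x08]=0x3b

MEM[0x0e,0x06,0x07,0x08] = 2f 2f d2 3b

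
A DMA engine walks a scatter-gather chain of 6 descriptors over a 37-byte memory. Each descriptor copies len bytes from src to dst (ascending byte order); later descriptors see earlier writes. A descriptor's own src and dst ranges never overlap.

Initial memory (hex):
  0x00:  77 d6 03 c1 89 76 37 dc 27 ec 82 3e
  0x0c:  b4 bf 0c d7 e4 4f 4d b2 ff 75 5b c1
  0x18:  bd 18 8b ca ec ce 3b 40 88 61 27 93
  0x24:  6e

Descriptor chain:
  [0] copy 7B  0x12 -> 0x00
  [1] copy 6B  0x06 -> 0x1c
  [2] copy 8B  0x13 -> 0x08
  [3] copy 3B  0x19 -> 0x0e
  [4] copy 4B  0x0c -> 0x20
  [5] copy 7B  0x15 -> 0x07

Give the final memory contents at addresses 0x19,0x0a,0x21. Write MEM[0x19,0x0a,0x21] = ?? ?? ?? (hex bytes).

MEM[0x19,0x0a,0x21] = 18 bd bd

[0] 0x12->0x00 len=7 : 4d b2 ff 75 5b c1 bd
[1] 0x06->0x1c len=6 : bd dc 27 ec 82 3e
[2] 0x13->0x08 len=8 : b2 ff 75 5b c1 bd 18 8b
[3] 0x19->0x0e len=3 : 18 8b ca
[4] 0x0c->0x20 len=4 : c1 bd 18 8b
[5] 0x15->0x07 len=7 : 75 5b c1 bd 18 8b ca
query mem[0x19]=0x18, mem[0x0a]=0xbd, mem[0x21]=0xbd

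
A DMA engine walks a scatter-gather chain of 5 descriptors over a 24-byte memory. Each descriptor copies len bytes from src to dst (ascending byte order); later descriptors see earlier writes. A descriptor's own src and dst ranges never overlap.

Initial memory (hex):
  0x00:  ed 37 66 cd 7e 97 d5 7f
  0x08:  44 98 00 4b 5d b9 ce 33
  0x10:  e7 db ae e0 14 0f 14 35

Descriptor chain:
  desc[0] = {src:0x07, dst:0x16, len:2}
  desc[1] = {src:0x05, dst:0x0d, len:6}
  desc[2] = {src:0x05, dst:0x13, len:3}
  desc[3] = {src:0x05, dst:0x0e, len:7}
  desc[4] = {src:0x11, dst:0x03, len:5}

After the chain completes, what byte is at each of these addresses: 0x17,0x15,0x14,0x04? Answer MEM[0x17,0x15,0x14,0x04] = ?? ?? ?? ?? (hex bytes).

D0: mem[0x16..0x17] <- [7f 44]
D1: mem[0x0d..0x12] <- [97 d5 7f 44 98 00]
D2: mem[0x13..0x15] <- [97 d5 7f]
D3: mem[0x0e..0x14] <- [97 d5 7f 44 98 00 4b]
D4: mem[0x03..0x07] <- [44 98 00 4b 7f]
query mem[0x17]=0x44, mem[0x15]=0x7f, mem[0x14]=0x4b, mem[0x04]=0x98

MEM[0x17,0x15,0x14,0x04] = 44 7f 4b 98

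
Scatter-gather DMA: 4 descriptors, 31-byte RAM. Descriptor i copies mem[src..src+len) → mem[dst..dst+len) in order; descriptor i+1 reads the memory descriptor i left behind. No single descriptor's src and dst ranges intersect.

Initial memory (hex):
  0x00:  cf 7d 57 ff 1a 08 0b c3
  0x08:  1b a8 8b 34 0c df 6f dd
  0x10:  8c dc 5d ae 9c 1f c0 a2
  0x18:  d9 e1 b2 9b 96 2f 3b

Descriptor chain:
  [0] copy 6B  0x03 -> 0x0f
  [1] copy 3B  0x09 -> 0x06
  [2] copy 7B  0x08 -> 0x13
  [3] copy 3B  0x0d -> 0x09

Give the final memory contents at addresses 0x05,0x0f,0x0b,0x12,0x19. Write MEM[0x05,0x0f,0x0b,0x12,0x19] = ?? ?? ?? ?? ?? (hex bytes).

[0] 0x03->0x0f len=6 : ff 1a 08 0b c3 1b
[1] 0x09->0x06 len=3 : a8 8b 34
[2] 0x08->0x13 len=7 : 34 a8 8b 34 0c df 6f
[3] 0x0d->0x09 len=3 : df 6f ff
query mem[0x05]=0x08, mem[0x0f]=0xff, mem[0x0b]=0xff, mem[0x12]=0x0b, mem[0x19]=0x6f

MEM[0x05,0x0f,0x0b,0x12,0x19] = 08 ff ff 0b 6f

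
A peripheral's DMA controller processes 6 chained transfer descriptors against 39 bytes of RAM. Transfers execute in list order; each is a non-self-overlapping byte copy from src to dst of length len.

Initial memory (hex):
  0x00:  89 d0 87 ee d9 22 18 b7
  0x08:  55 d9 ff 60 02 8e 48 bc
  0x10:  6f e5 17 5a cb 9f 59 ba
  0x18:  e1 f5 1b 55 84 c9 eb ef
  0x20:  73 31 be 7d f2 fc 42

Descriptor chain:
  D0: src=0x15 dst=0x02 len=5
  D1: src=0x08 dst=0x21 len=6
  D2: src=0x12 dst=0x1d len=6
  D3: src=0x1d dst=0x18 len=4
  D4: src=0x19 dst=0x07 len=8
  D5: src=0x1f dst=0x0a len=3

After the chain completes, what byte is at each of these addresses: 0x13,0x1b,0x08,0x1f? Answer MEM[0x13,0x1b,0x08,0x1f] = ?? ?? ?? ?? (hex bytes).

MEM[0x13,0x1b,0x08,0x1f] = 5a 9f cb cb

  after D0: wrote 5B at 0x02 = 9f59bae1f5
  after D1: wrote 6B at 0x21 = 55d9ff60028e
  after D2: wrote 6B at 0x1d = 175acb9f59ba
  after D3: wrote 4B at 0x18 = 175acb9f
  after D4: wrote 8B at 0x07 = 5acb9f84175acb9f
  after D5: wrote 3B at 0x0a = cb9f59
query mem[0x13]=0x5a, mem[0x1b]=0x9f, mem[0x08]=0xcb, mem[0x1f]=0xcb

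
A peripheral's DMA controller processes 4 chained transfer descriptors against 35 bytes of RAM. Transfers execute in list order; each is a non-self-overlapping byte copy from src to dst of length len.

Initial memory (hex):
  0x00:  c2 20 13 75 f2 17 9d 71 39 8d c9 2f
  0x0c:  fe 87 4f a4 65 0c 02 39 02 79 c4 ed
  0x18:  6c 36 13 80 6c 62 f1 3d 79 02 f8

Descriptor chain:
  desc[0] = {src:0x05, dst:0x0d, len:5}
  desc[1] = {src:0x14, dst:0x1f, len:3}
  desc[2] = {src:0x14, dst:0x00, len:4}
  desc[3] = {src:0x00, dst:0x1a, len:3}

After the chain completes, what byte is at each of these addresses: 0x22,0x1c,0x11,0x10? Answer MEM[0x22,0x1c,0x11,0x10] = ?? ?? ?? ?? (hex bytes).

MEM[0x22,0x1c,0x11,0x10] = f8 c4 8d 39

#0 dst[0x0d+5] := {0x17,0x9d,0x71,0x39,0x8d}
#1 dst[0x1f+3] := {0x02,0x79,0xc4}
#2 dst[0x00+4] := {0x02,0x79,0xc4,0xed}
#3 dst[0x1a+3] := {0x02,0x79,0xc4}
query mem[0x22]=0xf8, mem[0x1c]=0xc4, mem[0x11]=0x8d, mem[0x10]=0x39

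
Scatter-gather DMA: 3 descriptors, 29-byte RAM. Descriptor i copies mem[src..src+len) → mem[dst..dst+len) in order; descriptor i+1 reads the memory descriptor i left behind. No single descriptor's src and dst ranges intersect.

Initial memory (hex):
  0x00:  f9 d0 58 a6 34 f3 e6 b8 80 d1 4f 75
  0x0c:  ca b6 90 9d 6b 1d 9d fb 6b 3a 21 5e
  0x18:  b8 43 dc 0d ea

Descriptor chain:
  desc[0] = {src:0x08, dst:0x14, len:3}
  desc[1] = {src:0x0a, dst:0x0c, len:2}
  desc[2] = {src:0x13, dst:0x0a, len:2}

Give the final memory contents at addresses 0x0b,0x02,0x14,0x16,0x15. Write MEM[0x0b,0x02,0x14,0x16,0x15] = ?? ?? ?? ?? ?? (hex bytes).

MEM[0x0b,0x02,0x14,0x16,0x15] = 80 58 80 4f d1

D0: mem[0x14..0x16] <- [80 d1 4f]
D1: mem[0x0c..0x0d] <- [4f 75]
D2: mem[0x0a..0x0b] <- [fb 80]
query mem[0x0b]=0x80, mem[0x02]=0x58, mem[0x14]=0x80, mem[0x16]=0x4f, mem[0x15]=0xd1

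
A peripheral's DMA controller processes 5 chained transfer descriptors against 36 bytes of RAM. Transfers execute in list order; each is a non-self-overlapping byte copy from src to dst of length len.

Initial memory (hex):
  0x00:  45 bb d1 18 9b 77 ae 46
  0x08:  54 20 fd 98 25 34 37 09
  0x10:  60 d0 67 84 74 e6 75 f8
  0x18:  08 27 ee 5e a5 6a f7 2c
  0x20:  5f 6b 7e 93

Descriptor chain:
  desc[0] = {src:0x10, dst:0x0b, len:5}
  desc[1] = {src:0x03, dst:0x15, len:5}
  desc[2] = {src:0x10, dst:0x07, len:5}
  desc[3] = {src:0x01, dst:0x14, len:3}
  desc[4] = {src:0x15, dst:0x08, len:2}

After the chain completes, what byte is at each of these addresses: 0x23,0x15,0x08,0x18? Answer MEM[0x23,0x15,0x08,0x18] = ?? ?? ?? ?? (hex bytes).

MEM[0x23,0x15,0x08,0x18] = 93 d1 d1 ae

#0 dst[0x0b+5] := {0x60,0xd0,0x67,0x84,0x74}
#1 dst[0x15+5] := {0x18,0x9b,0x77,0xae,0x46}
#2 dst[0x07+5] := {0x60,0xd0,0x67,0x84,0x74}
#3 dst[0x14+3] := {0xbb,0xd1,0x18}
#4 dst[0x08+2] := {0xd1,0x18}
query mem[0x23]=0x93, mem[0x15]=0xd1, mem[0x08]=0xd1, mem[0x18]=0xae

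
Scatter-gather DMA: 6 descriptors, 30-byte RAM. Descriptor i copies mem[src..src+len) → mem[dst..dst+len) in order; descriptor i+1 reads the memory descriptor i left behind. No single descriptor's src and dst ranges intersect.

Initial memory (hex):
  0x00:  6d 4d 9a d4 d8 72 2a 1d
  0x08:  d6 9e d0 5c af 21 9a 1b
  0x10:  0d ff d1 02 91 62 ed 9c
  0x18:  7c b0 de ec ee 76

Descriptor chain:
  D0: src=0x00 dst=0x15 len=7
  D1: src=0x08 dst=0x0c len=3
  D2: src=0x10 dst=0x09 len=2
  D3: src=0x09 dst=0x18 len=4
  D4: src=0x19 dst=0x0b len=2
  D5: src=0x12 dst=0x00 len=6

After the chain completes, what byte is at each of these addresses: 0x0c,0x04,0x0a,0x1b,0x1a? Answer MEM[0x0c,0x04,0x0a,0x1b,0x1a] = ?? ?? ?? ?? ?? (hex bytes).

D0: mem[0x15..0x1b] <- [6d 4d 9a d4 d8 72 2a]
D1: mem[0x0c..0x0e] <- [d6 9e d0]
D2: mem[0x09..0x0a] <- [0d ff]
D3: mem[0x18..0x1b] <- [0d ff 5c d6]
D4: mem[0x0b..0x0c] <- [ff 5c]
D5: mem[0x00..0x05] <- [d1 02 91 6d 4d 9a]
query mem[0x0c]=0x5c, mem[0x04]=0x4d, mem[0x0a]=0xff, mem[0x1b]=0xd6, mem[0x1a]=0x5c

MEM[0x0c,0x04,0x0a,0x1b,0x1a] = 5c 4d ff d6 5c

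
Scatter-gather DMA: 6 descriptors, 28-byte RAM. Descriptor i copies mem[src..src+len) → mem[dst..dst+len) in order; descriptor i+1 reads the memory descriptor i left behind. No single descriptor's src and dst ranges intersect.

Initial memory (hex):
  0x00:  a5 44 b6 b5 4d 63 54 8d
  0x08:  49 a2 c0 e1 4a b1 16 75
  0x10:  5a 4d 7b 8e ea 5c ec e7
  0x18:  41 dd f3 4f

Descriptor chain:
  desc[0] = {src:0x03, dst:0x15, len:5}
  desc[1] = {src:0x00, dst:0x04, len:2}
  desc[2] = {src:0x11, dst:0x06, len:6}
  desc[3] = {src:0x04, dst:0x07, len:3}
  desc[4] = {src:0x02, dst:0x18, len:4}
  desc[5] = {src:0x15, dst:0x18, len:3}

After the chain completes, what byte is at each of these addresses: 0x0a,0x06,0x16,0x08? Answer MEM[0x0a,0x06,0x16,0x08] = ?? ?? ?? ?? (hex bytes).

D0: mem[0x15..0x19] <- [b5 4d 63 54 8d]
D1: mem[0x04..0x05] <- [a5 44]
D2: mem[0x06..0x0b] <- [4d 7b 8e ea b5 4d]
D3: mem[0x07..0x09] <- [a5 44 4d]
D4: mem[0x18..0x1b] <- [b6 b5 a5 44]
D5: mem[0x18..0x1a] <- [b5 4d 63]
query mem[0x0a]=0xb5, mem[0x06]=0x4d, mem[0x16]=0x4d, mem[0x08]=0x44

MEM[0x0a,0x06,0x16,0x08] = b5 4d 4d 44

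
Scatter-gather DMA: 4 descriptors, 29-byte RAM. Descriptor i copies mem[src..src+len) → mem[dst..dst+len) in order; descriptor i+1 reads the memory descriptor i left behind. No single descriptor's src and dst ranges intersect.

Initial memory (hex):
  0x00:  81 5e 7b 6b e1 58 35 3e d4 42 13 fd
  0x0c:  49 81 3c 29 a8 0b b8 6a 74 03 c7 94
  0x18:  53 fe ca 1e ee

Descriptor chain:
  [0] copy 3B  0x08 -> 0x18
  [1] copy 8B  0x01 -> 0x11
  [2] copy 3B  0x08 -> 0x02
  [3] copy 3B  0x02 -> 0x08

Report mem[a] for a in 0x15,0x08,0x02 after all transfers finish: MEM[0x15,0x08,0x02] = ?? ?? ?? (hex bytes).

MEM[0x15,0x08,0x02] = 58 d4 d4

  after D0: wrote 3B at 0x18 = d44213
  after D1: wrote 8B at 0x11 = 5e7b6be158353ed4
  after D2: wrote 3B at 0x02 = d44213
  after D3: wrote 3B at 0x08 = d44213
query mem[0x15]=0x58, mem[0x08]=0xd4, mem[0x02]=0xd4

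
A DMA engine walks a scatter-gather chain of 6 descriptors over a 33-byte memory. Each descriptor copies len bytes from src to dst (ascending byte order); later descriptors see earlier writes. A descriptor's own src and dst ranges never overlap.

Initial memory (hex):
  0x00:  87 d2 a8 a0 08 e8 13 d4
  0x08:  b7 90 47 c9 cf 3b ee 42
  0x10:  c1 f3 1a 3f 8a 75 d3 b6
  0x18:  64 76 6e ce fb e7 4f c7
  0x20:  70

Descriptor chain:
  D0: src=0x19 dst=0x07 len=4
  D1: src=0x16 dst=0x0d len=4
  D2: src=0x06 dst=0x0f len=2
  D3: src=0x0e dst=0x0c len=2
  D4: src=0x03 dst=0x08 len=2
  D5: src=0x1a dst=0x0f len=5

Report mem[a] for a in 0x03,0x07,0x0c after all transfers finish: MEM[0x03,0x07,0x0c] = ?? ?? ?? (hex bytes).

#0 dst[0x07+4] := {0x76,0x6e,0xce,0xfb}
#1 dst[0x0d+4] := {0xd3,0xb6,0x64,0x76}
#2 dst[0x0f+2] := {0x13,0x76}
#3 dst[0x0c+2] := {0xb6,0x13}
#4 dst[0x08+2] := {0xa0,0x08}
#5 dst[0x0f+5] := {0x6e,0xce,0xfb,0xe7,0x4f}
query mem[0x03]=0xa0, mem[0x07]=0x76, mem[0x0c]=0xb6

MEM[0x03,0x07,0x0c] = a0 76 b6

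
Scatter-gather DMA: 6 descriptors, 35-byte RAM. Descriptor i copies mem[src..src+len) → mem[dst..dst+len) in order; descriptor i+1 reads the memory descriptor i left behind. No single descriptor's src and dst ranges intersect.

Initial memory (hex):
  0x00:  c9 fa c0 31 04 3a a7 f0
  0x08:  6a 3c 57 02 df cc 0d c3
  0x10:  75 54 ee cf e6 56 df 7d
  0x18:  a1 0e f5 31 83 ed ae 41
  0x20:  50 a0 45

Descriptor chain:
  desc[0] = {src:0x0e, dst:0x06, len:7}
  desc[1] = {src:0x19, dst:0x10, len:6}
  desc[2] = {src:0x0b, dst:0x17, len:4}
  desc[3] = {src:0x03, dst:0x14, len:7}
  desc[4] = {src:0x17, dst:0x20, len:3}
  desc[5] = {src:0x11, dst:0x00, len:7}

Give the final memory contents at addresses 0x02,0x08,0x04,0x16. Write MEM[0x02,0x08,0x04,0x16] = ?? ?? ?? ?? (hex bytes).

D0: mem[0x06..0x0c] <- [0d c3 75 54 ee cf e6]
D1: mem[0x10..0x15] <- [0e f5 31 83 ed ae]
D2: mem[0x17..0x1a] <- [cf e6 cc 0d]
D3: mem[0x14..0x1a] <- [31 04 3a 0d c3 75 54]
D4: mem[0x20..0x22] <- [0d c3 75]
D5: mem[0x00..0x06] <- [f5 31 83 31 04 3a 0d]
query mem[0x02]=0x83, mem[0x08]=0x75, mem[0x04]=0x04, mem[0x16]=0x3a

MEM[0x02,0x08,0x04,0x16] = 83 75 04 3a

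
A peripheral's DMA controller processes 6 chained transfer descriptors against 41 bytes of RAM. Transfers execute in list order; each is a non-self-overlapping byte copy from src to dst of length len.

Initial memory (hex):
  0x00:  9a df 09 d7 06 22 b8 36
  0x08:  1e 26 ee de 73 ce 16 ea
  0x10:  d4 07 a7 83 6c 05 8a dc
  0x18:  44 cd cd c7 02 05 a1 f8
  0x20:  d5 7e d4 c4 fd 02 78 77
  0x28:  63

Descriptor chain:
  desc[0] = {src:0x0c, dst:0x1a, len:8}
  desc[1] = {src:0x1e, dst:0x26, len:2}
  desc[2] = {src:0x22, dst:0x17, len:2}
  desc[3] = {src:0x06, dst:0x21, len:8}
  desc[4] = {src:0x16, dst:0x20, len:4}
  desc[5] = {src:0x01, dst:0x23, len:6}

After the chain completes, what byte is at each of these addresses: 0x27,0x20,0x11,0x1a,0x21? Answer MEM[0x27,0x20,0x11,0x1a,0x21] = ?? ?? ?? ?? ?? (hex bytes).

  after D0: wrote 8B at 0x1a = 73ce16ead407a783
  after D1: wrote 2B at 0x26 = d407
  after D2: wrote 2B at 0x17 = d4c4
  after D3: wrote 8B at 0x21 = b8361e26eede73ce
  after D4: wrote 4B at 0x20 = 8ad4c4cd
  after D5: wrote 6B at 0x23 = df09d70622b8
query mem[0x27]=0x22, mem[0x20]=0x8a, mem[0x11]=0x07, mem[0x1a]=0x73, mem[0x21]=0xd4

MEM[0x27,0x20,0x11,0x1a,0x21] = 22 8a 07 73 d4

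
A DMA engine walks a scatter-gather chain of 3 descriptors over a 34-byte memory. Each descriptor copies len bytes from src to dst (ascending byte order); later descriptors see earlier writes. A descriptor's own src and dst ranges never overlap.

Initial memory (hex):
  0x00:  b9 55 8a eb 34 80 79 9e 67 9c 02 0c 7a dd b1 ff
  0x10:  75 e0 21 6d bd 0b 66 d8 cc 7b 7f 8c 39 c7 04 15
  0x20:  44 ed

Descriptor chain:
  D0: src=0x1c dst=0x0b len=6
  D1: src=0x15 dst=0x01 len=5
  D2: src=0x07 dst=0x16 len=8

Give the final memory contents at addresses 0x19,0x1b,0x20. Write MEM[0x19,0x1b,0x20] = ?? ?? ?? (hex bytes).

MEM[0x19,0x1b,0x20] = 02 c7 44

  after D0: wrote 6B at 0x0b = 39c7041544ed
  after D1: wrote 5B at 0x01 = 0b66d8cc7b
  after D2: wrote 8B at 0x16 = 9e679c0239c70415
query mem[0x19]=0x02, mem[0x1b]=0xc7, mem[0x20]=0x44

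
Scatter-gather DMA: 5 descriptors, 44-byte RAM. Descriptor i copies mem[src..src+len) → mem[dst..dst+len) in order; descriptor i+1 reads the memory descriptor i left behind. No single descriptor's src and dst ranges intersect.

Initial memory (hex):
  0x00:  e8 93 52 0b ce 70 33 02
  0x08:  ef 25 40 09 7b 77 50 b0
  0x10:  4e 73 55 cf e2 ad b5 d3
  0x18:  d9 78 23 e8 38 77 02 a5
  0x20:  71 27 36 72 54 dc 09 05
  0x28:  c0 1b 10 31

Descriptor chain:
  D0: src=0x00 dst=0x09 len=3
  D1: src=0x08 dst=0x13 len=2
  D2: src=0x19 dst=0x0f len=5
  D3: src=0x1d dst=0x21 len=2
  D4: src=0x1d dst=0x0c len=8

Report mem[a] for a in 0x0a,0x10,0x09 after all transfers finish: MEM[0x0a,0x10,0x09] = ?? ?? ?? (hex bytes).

D0: mem[0x09..0x0b] <- [e8 93 52]
D1: mem[0x13..0x14] <- [ef e8]
D2: mem[0x0f..0x13] <- [78 23 e8 38 77]
D3: mem[0x21..0x22] <- [77 02]
D4: mem[0x0c..0x13] <- [77 02 a5 71 77 02 72 54]
query mem[0x0a]=0x93, mem[0x10]=0x77, mem[0x09]=0xe8

MEM[0x0a,0x10,0x09] = 93 77 e8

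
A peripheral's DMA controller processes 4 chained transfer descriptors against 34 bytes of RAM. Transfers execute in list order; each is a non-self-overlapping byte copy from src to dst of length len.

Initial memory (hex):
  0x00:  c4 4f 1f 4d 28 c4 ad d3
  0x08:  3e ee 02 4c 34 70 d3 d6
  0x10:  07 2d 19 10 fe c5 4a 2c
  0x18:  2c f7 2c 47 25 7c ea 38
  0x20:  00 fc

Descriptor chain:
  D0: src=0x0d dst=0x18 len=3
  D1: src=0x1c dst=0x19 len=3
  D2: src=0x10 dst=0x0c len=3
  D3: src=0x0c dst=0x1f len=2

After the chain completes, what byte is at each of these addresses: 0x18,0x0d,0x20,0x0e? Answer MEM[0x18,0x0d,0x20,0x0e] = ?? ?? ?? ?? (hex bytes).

MEM[0x18,0x0d,0x20,0x0e] = 70 2d 2d 19

  after D0: wrote 3B at 0x18 = 70d3d6
  after D1: wrote 3B at 0x19 = 257cea
  after D2: wrote 3B at 0x0c = 072d19
  after D3: wrote 2B at 0x1f = 072d
query mem[0x18]=0x70, mem[0x0d]=0x2d, mem[0x20]=0x2d, mem[0x0e]=0x19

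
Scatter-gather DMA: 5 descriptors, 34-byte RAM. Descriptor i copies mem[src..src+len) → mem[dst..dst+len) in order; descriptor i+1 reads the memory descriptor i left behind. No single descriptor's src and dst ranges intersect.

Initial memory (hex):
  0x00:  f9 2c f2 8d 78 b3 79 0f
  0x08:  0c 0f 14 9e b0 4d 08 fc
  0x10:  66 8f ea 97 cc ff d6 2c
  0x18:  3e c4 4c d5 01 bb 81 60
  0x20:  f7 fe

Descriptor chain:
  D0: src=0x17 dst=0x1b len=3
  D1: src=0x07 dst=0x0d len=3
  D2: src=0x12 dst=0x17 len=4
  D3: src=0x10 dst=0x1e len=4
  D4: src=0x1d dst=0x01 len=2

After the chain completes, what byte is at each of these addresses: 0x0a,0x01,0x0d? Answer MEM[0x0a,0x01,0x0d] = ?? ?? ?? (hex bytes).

MEM[0x0a,0x01,0x0d] = 14 c4 0f

D0: mem[0x1b..0x1d] <- [2c 3e c4]
D1: mem[0x0d..0x0f] <- [0f 0c 0f]
D2: mem[0x17..0x1a] <- [ea 97 cc ff]
D3: mem[0x1e..0x21] <- [66 8f ea 97]
D4: mem[0x01..0x02] <- [c4 66]
query mem[0x0a]=0x14, mem[0x01]=0xc4, mem[0x0d]=0x0f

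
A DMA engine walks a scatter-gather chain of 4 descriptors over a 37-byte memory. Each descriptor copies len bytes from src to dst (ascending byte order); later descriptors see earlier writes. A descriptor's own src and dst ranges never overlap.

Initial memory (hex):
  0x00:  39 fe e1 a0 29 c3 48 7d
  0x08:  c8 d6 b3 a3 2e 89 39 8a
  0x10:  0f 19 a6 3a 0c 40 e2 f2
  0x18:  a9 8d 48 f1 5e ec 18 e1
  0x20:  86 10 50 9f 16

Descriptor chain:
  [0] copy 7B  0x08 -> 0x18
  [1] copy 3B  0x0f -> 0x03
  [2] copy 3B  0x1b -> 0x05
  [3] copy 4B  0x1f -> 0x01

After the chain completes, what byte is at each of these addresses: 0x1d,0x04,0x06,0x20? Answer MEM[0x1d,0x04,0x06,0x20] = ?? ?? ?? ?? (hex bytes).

[0] 0x08->0x18 len=7 : c8 d6 b3 a3 2e 89 39
[1] 0x0f->0x03 len=3 : 8a 0f 19
[2] 0x1b->0x05 len=3 : a3 2e 89
[3] 0x1f->0x01 len=4 : e1 86 10 50
query mem[0x1d]=0x89, mem[0x04]=0x50, mem[0x06]=0x2e, mem[0x20]=0x86

MEM[0x1d,0x04,0x06,0x20] = 89 50 2e 86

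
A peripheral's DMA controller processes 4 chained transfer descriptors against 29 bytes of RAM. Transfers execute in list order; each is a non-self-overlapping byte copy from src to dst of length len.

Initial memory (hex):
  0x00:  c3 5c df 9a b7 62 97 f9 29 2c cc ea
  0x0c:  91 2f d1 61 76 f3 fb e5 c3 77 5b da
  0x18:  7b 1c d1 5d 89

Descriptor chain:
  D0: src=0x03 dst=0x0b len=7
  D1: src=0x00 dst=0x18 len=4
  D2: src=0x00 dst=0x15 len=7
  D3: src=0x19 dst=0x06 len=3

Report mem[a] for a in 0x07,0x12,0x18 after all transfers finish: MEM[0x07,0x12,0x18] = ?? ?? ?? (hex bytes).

MEM[0x07,0x12,0x18] = 62 fb 9a

#0 dst[0x0b+7] := {0x9a,0xb7,0x62,0x97,0xf9,0x29,0x2c}
#1 dst[0x18+4] := {0xc3,0x5c,0xdf,0x9a}
#2 dst[0x15+7] := {0xc3,0x5c,0xdf,0x9a,0xb7,0x62,0x97}
#3 dst[0x06+3] := {0xb7,0x62,0x97}
query mem[0x07]=0x62, mem[0x12]=0xfb, mem[0x18]=0x9a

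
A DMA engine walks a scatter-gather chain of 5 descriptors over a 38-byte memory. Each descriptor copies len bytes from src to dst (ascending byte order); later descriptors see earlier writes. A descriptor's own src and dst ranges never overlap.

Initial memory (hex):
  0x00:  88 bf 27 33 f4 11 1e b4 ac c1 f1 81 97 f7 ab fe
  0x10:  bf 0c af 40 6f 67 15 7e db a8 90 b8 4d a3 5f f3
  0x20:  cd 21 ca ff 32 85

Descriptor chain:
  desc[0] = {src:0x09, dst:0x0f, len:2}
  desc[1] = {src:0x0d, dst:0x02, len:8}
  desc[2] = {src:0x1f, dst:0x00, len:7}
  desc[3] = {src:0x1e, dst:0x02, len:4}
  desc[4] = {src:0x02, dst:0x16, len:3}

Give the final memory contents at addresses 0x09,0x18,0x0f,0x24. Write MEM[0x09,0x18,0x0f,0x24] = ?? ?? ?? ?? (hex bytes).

D0: mem[0x0f..0x10] <- [c1 f1]
D1: mem[0x02..0x09] <- [f7 ab c1 f1 0c af 40 6f]
D2: mem[0x00..0x06] <- [f3 cd 21 ca ff 32 85]
D3: mem[0x02..0x05] <- [5f f3 cd 21]
D4: mem[0x16..0x18] <- [5f f3 cd]
query mem[0x09]=0x6f, mem[0x18]=0xcd, mem[0x0f]=0xc1, mem[0x24]=0x32

MEM[0x09,0x18,0x0f,0x24] = 6f cd c1 32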